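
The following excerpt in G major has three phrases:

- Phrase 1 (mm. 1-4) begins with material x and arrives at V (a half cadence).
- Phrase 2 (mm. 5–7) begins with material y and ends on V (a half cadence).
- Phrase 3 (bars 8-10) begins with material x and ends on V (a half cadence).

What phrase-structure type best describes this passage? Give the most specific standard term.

phrase group

The final phrase closes with a half cadence, which is not stronger than the preceding half cadence; the 3 phrases lack an overall antecedent–consequent design and so form a phrase group.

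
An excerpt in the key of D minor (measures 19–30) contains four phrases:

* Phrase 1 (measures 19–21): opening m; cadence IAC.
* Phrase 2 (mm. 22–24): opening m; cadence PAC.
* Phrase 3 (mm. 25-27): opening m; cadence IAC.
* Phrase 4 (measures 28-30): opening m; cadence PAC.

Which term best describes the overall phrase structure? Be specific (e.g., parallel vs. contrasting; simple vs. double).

repeated period

The cadence pattern IAC–PAC–IAC–PAC is weak–strong twice, and phrases 3–4 restate phrases 1–2: a period heard twice, not a double period (which would end weakly at phrase 2).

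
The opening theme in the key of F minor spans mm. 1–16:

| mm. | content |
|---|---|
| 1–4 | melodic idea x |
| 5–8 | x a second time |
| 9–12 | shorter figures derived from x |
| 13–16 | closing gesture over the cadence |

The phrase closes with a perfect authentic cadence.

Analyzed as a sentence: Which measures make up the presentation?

measures 1–8

The presentation of a sentence is the basic idea (measures 1-4) plus its repetition (measures 5–8); the presentation is therefore mm. 1-8.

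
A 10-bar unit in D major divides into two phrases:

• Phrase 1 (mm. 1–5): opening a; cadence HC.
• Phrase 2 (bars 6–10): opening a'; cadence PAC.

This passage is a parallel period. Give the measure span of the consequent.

The antecedent is the phrase ending with the weaker cadence (half cadence, phrase 1) and the consequent the one ending more conclusively (perfect authentic cadence, phrase 2); the consequent is bars 6-10.

measures 6–10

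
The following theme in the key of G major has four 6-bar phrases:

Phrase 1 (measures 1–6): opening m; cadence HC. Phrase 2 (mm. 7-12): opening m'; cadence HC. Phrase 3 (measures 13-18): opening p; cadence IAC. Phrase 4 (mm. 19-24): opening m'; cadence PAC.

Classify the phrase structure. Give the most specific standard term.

contrasting double period

Four phrases in two halves: the first half (mm. 1-12) ends with a half cadence, the second (mm. 13–24) with a perfect authentic cadence — a large antecedent–consequent pair, i.e. a double period.
Phrase 3 begins with different material from phrase 1, making it contrasting.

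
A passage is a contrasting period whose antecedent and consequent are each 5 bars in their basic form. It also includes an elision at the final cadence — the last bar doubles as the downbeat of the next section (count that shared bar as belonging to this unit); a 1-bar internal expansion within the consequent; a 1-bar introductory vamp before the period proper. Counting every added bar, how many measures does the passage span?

Basic contrasting period: 5 + 5 = 10 bars.
10 (basic form) + 1 (internal expansion) + 1 (introduction) = 12.
The elision shares a bar with the next section but does not change this unit's count.

12 measures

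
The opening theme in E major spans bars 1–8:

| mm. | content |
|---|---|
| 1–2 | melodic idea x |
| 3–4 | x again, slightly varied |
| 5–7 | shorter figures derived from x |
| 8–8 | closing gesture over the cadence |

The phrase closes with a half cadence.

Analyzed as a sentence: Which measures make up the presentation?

measures 1–4

The presentation of a sentence is the basic idea (bars 1–2) plus its repetition (bars 3–4); the presentation is therefore mm. 1–4.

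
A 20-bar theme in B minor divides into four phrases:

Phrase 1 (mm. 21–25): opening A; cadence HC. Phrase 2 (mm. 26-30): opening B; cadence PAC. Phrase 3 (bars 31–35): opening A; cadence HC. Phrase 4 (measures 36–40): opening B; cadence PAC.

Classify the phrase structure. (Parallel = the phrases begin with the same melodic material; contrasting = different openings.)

The cadence pattern HC–PAC–HC–PAC is weak–strong twice, and phrases 3–4 restate phrases 1–2: a period heard twice, not a double period (which would end weakly at phrase 2).

repeated period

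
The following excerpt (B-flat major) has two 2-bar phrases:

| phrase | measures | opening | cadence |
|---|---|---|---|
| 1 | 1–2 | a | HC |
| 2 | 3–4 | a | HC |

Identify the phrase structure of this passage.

repeated phrase

Both phrases have the same opening (a) and the same cadence (half cadence): the second is a restatement, not a consequent, so this is a repeated phrase rather than a period.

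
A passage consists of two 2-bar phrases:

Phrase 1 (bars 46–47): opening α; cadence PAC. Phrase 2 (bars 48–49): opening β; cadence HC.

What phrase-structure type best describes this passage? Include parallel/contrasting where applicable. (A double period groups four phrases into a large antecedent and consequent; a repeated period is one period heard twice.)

phrase group

The second phrase closes with a half cadence, which is not stronger than the first phrase's perfect authentic cadence; without a weak→strong cadential pair there is no antecedent–consequent relationship, so this is a phrase group rather than a period.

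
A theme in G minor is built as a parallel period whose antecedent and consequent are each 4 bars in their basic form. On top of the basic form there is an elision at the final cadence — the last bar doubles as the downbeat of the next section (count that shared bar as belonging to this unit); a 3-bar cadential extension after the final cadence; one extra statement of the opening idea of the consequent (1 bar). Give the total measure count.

Basic parallel period: 4 + 4 = 8 bars.
8 (basic form) + 3 (cadential extension) + 1 (extra statement) = 12.
The elision shares a bar with the next section but does not change this unit's count.

12 measures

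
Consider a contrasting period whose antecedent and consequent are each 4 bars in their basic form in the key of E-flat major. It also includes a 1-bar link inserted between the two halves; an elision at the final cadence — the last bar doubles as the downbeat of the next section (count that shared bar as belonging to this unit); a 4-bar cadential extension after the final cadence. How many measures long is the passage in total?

13 measures

Basic contrasting period: 4 + 4 = 8 bars.
8 (basic form) + 1 (link) + 4 (cadential extension) = 13.
The elision shares a bar with the next section but does not change this unit's count.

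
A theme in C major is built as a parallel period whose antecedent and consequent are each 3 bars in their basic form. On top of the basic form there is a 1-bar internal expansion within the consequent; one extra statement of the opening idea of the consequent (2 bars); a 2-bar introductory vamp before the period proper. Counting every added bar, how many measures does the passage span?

11 measures

Basic parallel period: 3 + 3 = 6 bars.
6 (basic form) + 1 (internal expansion) + 2 (extra statement) + 2 (introduction) = 11.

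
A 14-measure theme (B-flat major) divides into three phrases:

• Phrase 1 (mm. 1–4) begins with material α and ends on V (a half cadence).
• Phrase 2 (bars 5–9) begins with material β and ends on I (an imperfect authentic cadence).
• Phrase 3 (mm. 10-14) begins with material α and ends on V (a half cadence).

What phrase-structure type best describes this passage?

phrase group

The final phrase closes with a half cadence, which is not stronger than the preceding imperfect authentic cadence; the 3 phrases lack an overall antecedent–consequent design and so form a phrase group.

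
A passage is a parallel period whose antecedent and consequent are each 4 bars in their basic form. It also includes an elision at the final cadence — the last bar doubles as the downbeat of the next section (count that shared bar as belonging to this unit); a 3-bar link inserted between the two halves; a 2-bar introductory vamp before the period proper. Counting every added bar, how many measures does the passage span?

Basic parallel period: 4 + 4 = 8 bars.
8 (basic form) + 3 (link) + 2 (introduction) = 13.
The elision shares a bar with the next section but does not change this unit's count.

13 measures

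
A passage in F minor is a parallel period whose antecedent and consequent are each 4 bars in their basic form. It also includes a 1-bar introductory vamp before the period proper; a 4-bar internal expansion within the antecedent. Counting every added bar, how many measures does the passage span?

Basic parallel period: 4 + 4 = 8 bars.
8 (basic form) + 1 (introduction) + 4 (internal expansion) = 13.

13 measures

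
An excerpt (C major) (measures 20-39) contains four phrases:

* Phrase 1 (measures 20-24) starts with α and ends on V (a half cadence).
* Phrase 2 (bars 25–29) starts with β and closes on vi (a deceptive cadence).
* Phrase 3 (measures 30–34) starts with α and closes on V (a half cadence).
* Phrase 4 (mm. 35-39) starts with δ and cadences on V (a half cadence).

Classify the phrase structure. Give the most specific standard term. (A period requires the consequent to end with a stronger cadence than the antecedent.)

Phrase 4 ends with a half cadence, no stronger than phrase 2's deceptive cadence, so the four phrases do not form a double period; nor do phrases 3–4 duplicate 1–2, so it is not a repeated period. With no phrase reaching a conclusive cadence, the passage is a phrase group.

phrase group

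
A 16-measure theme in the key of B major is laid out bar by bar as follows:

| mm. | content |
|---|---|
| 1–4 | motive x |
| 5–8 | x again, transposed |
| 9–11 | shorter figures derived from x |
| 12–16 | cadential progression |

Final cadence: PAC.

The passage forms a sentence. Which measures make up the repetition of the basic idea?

The presentation of a sentence is the basic idea (measures 1-4) plus its repetition (bars 5–8); the repetition of the basic idea is therefore bars 5–8.

measures 5–8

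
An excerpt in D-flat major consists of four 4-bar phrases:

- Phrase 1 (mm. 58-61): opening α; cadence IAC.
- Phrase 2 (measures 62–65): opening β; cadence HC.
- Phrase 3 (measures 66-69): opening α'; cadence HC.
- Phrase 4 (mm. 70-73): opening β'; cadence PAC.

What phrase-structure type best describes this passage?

Four phrases in two halves: the first half (bars 58–65) ends with a half cadence, the second (measures 66–73) with a perfect authentic cadence — a large antecedent–consequent pair, i.e. a double period.
Phrase 3 begins with the same material as phrase 1, making it parallel.

parallel double period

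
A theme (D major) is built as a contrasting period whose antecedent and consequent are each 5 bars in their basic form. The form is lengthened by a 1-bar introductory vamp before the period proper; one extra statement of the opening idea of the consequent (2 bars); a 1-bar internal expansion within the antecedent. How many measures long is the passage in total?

Basic contrasting period: 5 + 5 = 10 bars.
10 (basic form) + 1 (introduction) + 2 (extra statement) + 1 (internal expansion) = 14.

14 measures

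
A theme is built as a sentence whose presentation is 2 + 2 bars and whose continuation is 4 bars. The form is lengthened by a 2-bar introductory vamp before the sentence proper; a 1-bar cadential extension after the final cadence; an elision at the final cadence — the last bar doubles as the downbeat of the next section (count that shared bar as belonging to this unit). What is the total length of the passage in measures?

11 measures

Basic sentence: 2 + 2 + 4 = 8 bars.
8 (basic form) + 2 (introduction) + 1 (cadential extension) = 11.
The elision shares a bar with the next section but does not change this unit's count.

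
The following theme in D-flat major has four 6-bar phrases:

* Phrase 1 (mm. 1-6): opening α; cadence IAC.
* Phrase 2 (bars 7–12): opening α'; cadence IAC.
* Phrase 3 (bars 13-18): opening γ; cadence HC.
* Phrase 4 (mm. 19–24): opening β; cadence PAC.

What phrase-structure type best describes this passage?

Four phrases in two halves: the first half (measures 1-12) ends with an imperfect authentic cadence, the second (measures 13–24) with a perfect authentic cadence — a large antecedent–consequent pair, i.e. a double period.
Phrase 3 begins with different material from phrase 1, making it contrasting.

contrasting double period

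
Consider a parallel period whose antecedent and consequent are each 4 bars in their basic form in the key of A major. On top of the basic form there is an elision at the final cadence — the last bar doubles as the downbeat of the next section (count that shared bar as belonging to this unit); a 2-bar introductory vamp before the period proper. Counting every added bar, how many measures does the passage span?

10 measures

Basic parallel period: 4 + 4 = 8 bars.
8 (basic form) + 2 (introduction) = 10.
The elision shares a bar with the next section but does not change this unit's count.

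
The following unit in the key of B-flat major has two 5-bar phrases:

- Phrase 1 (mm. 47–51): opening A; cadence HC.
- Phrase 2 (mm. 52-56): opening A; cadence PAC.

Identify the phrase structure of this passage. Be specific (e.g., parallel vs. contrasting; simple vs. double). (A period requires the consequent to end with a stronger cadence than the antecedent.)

Phrase 1 ends with a half cadence (weaker) and phrase 2 with a perfect authentic cadence (stronger): antecedent + consequent = a period.
The two phrases open with the same material (A / A), so the period is parallel.

parallel period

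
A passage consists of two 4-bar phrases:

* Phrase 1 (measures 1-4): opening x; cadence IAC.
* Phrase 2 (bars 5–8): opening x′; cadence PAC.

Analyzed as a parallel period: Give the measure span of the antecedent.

The antecedent is the phrase ending with the weaker cadence (imperfect authentic cadence, phrase 1) and the consequent the one ending more conclusively (perfect authentic cadence, phrase 2); the antecedent is mm. 1-4.

measures 1–4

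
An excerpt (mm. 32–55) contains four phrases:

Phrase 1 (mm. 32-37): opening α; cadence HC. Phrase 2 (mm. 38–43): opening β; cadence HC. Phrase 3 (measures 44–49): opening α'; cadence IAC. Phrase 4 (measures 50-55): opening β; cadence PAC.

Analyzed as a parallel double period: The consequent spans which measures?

In a double period the four phrases pair into a large antecedent (phrases 1–2, ending half cadence) and a large consequent (phrases 3–4, ending perfect authentic cadence). The consequent spans bars 44–55.

measures 44–55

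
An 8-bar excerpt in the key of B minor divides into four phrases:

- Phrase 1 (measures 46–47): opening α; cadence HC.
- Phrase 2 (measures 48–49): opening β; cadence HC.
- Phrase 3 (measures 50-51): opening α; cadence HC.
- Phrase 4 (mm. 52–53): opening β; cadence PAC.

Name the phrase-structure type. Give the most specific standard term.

parallel double period

Four phrases in two halves: the first half (mm. 46–49) ends with a half cadence, the second (measures 50–53) with a perfect authentic cadence — a large antecedent–consequent pair, i.e. a double period.
Phrase 3 begins with the same material as phrase 1, making it parallel.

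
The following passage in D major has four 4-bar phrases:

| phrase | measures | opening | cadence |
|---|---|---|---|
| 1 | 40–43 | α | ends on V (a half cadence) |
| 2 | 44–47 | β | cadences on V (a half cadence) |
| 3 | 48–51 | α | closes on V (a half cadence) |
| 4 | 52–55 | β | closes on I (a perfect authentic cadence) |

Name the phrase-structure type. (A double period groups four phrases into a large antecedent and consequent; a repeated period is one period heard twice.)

parallel double period

Four phrases in two halves: the first half (mm. 40-47) ends with a half cadence, the second (mm. 48-55) with a perfect authentic cadence — a large antecedent–consequent pair, i.e. a double period.
Phrase 3 begins with the same material as phrase 1, making it parallel.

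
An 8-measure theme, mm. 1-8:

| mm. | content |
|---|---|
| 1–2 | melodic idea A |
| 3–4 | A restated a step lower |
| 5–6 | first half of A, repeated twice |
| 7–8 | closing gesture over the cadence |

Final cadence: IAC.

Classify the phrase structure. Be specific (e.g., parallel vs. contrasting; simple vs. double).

sentence

Basic idea (measures 1–2) + its repetition (bars 3–4) form the presentation; fragmentation and cadence (mm. 5-8) form the continuation — the 8-bar whole is a sentence.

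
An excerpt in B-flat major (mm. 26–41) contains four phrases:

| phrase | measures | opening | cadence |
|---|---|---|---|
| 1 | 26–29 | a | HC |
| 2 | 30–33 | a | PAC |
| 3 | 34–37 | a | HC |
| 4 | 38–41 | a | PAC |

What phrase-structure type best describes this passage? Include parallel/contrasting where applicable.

The cadence pattern HC–PAC–HC–PAC is weak–strong twice, and phrases 3–4 restate phrases 1–2: a period heard twice, not a double period (which would end weakly at phrase 2).

repeated period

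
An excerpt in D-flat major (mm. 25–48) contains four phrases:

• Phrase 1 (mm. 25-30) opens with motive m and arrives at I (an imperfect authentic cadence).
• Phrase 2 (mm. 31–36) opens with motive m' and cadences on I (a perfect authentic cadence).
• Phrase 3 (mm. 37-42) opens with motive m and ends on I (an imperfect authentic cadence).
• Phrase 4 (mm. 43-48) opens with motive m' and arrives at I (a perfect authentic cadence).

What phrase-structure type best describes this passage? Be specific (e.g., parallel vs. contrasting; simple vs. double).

repeated period

The cadence pattern IAC–PAC–IAC–PAC is weak–strong twice, and phrases 3–4 restate phrases 1–2: a period heard twice, not a double period (which would end weakly at phrase 2).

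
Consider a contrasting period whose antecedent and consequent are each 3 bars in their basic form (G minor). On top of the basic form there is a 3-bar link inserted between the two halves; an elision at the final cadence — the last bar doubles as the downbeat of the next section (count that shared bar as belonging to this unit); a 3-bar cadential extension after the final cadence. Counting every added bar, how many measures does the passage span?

Basic contrasting period: 3 + 3 = 6 bars.
6 (basic form) + 3 (link) + 3 (cadential extension) = 12.
The elision shares a bar with the next section but does not change this unit's count.

12 measures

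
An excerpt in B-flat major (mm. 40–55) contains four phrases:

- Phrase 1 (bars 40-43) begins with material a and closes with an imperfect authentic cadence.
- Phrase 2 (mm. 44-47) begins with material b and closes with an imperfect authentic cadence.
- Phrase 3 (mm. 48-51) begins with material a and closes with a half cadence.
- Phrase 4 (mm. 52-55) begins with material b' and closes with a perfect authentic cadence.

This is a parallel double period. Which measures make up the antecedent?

measures 40–47

In a double period the first pair of phrases (ending imperfect authentic cadence) is the large antecedent and the second pair (ending perfect authentic cadence) is the large consequent; the antecedent is measures 40–47.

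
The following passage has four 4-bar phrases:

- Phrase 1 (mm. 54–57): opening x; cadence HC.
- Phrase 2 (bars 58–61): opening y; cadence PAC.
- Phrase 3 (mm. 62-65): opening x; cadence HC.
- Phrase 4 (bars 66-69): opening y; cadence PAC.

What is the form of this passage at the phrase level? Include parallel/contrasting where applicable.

repeated period

The cadence pattern HC–PAC–HC–PAC is weak–strong twice, and phrases 3–4 restate phrases 1–2: a period heard twice, not a double period (which would end weakly at phrase 2).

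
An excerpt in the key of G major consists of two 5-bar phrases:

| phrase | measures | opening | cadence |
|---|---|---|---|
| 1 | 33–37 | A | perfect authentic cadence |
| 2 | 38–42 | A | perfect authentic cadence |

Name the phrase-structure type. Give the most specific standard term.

repeated phrase

Both phrases have the same opening (A) and the same cadence (perfect authentic cadence): the second is a restatement, not a consequent, so this is a repeated phrase rather than a period.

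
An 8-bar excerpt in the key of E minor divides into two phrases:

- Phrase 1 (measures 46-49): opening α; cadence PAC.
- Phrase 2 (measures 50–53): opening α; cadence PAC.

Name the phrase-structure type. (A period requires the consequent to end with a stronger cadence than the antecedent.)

Both phrases have the same opening (α) and the same cadence (perfect authentic cadence): the second is a restatement, not a consequent, so this is a repeated phrase rather than a period.

repeated phrase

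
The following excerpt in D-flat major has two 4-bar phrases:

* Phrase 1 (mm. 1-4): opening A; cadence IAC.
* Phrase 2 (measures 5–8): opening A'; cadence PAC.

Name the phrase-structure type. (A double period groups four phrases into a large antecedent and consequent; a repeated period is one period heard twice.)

Phrase 1 ends with an imperfect authentic cadence (weaker) and phrase 2 with a perfect authentic cadence (stronger): antecedent + consequent = a period.
The two phrases open with the same material (A / A'), so the period is parallel.

parallel period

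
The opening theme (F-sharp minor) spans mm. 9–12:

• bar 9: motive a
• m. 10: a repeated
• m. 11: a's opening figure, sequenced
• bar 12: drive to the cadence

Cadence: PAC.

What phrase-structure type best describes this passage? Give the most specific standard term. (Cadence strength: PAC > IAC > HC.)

Basic idea (m. 9) + its repetition (m. 10) form the presentation; fragmentation and cadence (measures 11-12) form the continuation — the 4-bar whole is a sentence.

sentence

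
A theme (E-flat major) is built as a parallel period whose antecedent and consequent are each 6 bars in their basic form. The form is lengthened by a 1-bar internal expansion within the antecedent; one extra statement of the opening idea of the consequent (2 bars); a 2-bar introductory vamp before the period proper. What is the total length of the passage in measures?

17 measures

Basic parallel period: 6 + 6 = 12 bars.
12 (basic form) + 1 (internal expansion) + 2 (extra statement) + 2 (introduction) = 17.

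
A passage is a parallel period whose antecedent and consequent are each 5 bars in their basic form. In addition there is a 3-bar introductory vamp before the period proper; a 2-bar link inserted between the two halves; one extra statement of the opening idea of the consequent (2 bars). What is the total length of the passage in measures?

17 measures

Basic parallel period: 5 + 5 = 10 bars.
10 (basic form) + 3 (introduction) + 2 (link) + 2 (extra statement) = 17.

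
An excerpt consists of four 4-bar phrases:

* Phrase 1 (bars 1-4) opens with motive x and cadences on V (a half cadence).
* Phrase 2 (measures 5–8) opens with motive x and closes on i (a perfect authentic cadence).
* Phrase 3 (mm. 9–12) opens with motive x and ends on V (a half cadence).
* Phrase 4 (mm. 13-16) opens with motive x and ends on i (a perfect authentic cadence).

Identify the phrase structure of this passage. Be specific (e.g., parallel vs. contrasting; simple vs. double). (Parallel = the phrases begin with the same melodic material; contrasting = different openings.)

repeated period

The cadence pattern HC–PAC–HC–PAC is weak–strong twice, and phrases 3–4 restate phrases 1–2: a period heard twice, not a double period (which would end weakly at phrase 2).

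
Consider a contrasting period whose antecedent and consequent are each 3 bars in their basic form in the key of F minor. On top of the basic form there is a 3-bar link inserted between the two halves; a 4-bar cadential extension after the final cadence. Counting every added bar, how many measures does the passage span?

13 measures

Basic contrasting period: 3 + 3 = 6 bars.
6 (basic form) + 3 (link) + 4 (cadential extension) = 13.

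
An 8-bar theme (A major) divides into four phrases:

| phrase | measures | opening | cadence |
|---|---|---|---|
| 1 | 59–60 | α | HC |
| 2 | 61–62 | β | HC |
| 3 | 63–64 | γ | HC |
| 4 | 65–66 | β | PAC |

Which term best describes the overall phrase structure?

contrasting double period

Four phrases in two halves: the first half (bars 59-62) ends with a half cadence, the second (mm. 63–66) with a perfect authentic cadence — a large antecedent–consequent pair, i.e. a double period.
Phrase 3 begins with different material from phrase 1, making it contrasting.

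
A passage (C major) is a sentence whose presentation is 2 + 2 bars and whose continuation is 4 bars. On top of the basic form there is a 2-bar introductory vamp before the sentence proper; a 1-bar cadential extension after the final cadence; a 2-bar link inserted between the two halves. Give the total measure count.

13 measures

Basic sentence: 2 + 2 + 4 = 8 bars.
8 (basic form) + 2 (introduction) + 1 (cadential extension) + 2 (link) = 13.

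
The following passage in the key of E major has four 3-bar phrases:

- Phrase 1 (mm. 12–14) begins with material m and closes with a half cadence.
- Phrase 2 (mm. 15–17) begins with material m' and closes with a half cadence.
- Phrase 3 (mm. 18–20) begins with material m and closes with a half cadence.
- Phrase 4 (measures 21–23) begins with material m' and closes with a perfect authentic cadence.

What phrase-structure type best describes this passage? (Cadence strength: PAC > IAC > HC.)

Four phrases in two halves: the first half (mm. 12–17) ends with a half cadence, the second (mm. 18-23) with a perfect authentic cadence — a large antecedent–consequent pair, i.e. a double period.
Phrase 3 begins with the same material as phrase 1, making it parallel.

parallel double period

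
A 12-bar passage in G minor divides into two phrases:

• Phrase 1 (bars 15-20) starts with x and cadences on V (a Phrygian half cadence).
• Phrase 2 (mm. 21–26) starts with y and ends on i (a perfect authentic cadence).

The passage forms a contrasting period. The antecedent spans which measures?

The antecedent is the phrase ending with the weaker cadence (Phrygian half cadence, phrase 1) and the consequent the one ending more conclusively (perfect authentic cadence, phrase 2); the antecedent is bars 15-20.

measures 15–20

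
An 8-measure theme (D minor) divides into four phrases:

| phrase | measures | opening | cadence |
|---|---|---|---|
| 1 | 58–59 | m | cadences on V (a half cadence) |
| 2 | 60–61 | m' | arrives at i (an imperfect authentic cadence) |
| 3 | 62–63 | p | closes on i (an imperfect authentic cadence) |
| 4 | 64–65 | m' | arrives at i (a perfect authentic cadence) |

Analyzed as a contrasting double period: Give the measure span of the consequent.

measures 62–65

In a double period the four phrases pair into a large antecedent (phrases 1–2, ending imperfect authentic cadence) and a large consequent (phrases 3–4, ending perfect authentic cadence). The consequent spans mm. 62–65.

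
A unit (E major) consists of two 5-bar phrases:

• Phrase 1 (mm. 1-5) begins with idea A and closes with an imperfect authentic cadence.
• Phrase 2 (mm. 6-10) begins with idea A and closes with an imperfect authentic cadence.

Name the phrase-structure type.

repeated phrase

Both phrases have the same opening (A) and the same cadence (imperfect authentic cadence): the second is a restatement, not a consequent, so this is a repeated phrase rather than a period.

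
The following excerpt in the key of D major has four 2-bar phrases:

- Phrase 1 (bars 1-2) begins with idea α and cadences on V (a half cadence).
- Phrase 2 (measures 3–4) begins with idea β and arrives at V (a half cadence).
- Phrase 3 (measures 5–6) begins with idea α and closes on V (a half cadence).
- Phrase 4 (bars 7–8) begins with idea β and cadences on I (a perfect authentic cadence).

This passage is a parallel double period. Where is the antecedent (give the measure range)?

In a double period the four phrases pair into a large antecedent (phrases 1–2, ending half cadence) and a large consequent (phrases 3–4, ending perfect authentic cadence). The antecedent spans mm. 1–4.

measures 1–4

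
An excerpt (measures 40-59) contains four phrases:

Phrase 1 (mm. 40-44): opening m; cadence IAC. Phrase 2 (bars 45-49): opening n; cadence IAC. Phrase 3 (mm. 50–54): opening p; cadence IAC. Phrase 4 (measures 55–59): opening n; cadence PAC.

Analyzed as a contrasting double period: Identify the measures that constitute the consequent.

In a double period the four phrases pair into a large antecedent (phrases 1–2, ending imperfect authentic cadence) and a large consequent (phrases 3–4, ending perfect authentic cadence). The consequent spans measures 50–59.

measures 50–59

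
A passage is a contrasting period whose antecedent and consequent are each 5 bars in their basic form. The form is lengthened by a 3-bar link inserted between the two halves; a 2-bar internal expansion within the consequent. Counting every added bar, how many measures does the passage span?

Basic contrasting period: 5 + 5 = 10 bars.
10 (basic form) + 3 (link) + 2 (internal expansion) = 15.

15 measures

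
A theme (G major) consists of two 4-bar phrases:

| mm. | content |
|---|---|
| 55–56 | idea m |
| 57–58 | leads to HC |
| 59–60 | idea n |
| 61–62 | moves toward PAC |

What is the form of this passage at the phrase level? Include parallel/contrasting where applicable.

contrasting period

Phrase 1 ends with a half cadence (weaker) and phrase 2 with a perfect authentic cadence (stronger): antecedent + consequent = a period.
The two phrases open with different material (m / n), so the period is contrasting.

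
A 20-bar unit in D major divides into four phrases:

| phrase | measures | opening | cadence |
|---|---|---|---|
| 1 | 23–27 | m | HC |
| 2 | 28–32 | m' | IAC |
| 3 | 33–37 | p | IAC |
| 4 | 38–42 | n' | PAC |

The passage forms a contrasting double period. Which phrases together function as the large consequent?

In a double period the first pair of phrases (ending imperfect authentic cadence) is the large antecedent and the second pair (ending perfect authentic cadence) is the large consequent; the consequent is phrases 3 and 4.

phrases 3 and 4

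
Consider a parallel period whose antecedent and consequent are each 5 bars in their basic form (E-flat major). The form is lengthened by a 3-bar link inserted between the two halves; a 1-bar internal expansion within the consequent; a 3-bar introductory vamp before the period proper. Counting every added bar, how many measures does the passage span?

Basic parallel period: 5 + 5 = 10 bars.
10 (basic form) + 3 (link) + 1 (internal expansion) + 3 (introduction) = 17.

17 measures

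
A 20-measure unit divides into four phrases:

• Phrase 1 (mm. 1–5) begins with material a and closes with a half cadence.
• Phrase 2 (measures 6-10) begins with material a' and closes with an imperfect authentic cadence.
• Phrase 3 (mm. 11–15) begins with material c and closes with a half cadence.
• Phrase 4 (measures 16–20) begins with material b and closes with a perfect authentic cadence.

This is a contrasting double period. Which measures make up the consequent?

In a double period the first pair of phrases (ending imperfect authentic cadence) is the large antecedent and the second pair (ending perfect authentic cadence) is the large consequent; the consequent is measures 11–20.

measures 11–20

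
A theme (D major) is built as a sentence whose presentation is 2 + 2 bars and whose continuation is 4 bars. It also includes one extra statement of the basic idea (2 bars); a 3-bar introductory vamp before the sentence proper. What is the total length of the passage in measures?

Basic sentence: 2 + 2 + 4 = 8 bars.
8 (basic form) + 2 (extra statement) + 3 (introduction) = 13.

13 measures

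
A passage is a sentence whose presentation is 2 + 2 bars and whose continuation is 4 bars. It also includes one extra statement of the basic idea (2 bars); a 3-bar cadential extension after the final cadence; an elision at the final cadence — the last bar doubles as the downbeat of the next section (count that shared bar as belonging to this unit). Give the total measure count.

13 measures

Basic sentence: 2 + 2 + 4 = 8 bars.
8 (basic form) + 2 (extra statement) + 3 (cadential extension) = 13.
The elision shares a bar with the next section but does not change this unit's count.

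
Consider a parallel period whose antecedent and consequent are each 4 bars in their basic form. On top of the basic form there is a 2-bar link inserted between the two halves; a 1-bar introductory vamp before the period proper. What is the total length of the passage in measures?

11 measures

Basic parallel period: 4 + 4 = 8 bars.
8 (basic form) + 2 (link) + 1 (introduction) = 11.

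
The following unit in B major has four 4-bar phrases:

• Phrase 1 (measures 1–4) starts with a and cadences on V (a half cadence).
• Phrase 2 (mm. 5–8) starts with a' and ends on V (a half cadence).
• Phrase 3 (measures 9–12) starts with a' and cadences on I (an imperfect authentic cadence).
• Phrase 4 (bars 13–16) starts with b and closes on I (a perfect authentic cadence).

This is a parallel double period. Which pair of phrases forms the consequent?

phrases 3 and 4

In a double period the first pair of phrases (ending half cadence) is the large antecedent and the second pair (ending perfect authentic cadence) is the large consequent; the consequent is phrases 3 and 4.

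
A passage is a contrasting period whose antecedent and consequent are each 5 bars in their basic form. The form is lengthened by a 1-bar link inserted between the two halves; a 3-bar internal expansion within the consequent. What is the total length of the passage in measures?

14 measures

Basic contrasting period: 5 + 5 = 10 bars.
10 (basic form) + 1 (link) + 3 (internal expansion) = 14.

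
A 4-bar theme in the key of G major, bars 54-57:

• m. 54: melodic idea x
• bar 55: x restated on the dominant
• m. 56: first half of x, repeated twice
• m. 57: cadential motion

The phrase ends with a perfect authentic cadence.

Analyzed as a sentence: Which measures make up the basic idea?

The presentation of a sentence is the basic idea (m. 54) plus its repetition (bar 55); the basic idea is therefore m. 54.

measures 54–54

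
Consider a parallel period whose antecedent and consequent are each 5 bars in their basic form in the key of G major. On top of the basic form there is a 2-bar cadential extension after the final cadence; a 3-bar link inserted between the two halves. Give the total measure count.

15 measures

Basic parallel period: 5 + 5 = 10 bars.
10 (basic form) + 2 (cadential extension) + 3 (link) = 15.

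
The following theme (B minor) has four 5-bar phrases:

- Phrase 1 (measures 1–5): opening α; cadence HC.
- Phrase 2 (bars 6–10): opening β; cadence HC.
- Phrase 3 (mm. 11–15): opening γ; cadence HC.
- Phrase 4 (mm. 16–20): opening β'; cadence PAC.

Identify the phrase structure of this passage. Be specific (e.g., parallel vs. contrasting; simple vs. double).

Four phrases in two halves: the first half (bars 1–10) ends with a half cadence, the second (bars 11–20) with a perfect authentic cadence — a large antecedent–consequent pair, i.e. a double period.
Phrase 3 begins with different material from phrase 1, making it contrasting.

contrasting double period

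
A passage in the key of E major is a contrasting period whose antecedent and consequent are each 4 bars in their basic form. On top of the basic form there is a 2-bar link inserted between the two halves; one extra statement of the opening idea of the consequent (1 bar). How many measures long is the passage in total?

11 measures

Basic contrasting period: 4 + 4 = 8 bars.
8 (basic form) + 2 (link) + 1 (extra statement) = 11.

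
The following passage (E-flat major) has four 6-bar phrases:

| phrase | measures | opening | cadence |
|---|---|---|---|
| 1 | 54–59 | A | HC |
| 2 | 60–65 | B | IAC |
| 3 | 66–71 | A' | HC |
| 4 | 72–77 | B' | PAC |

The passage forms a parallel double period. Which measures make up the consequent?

measures 66–77

In a double period the four phrases pair into a large antecedent (phrases 1–2, ending imperfect authentic cadence) and a large consequent (phrases 3–4, ending perfect authentic cadence). The consequent spans measures 66–77.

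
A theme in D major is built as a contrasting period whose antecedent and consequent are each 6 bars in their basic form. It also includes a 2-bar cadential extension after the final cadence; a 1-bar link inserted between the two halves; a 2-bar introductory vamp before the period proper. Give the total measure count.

Basic contrasting period: 6 + 6 = 12 bars.
12 (basic form) + 2 (cadential extension) + 1 (link) + 2 (introduction) = 17.

17 measures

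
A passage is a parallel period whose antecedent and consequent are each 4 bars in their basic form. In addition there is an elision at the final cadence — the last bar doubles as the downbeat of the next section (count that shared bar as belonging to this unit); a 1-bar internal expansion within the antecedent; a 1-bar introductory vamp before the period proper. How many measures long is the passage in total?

10 measures

Basic parallel period: 4 + 4 = 8 bars.
8 (basic form) + 1 (internal expansion) + 1 (introduction) = 10.
The elision shares a bar with the next section but does not change this unit's count.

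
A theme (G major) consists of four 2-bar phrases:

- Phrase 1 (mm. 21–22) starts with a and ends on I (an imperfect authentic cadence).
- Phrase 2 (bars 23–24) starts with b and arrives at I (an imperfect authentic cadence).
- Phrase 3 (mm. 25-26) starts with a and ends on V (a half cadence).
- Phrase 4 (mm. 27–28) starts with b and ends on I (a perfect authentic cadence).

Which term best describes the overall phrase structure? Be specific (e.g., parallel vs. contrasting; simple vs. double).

Four phrases in two halves: the first half (bars 21-24) ends with an imperfect authentic cadence, the second (mm. 25-28) with a perfect authentic cadence — a large antecedent–consequent pair, i.e. a double period.
Phrase 3 begins with the same material as phrase 1, making it parallel.

parallel double period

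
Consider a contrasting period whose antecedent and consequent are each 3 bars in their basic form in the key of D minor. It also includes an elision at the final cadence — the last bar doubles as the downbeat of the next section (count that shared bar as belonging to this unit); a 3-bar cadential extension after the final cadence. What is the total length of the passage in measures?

Basic contrasting period: 3 + 3 = 6 bars.
6 (basic form) + 3 (cadential extension) = 9.
The elision shares a bar with the next section but does not change this unit's count.

9 measures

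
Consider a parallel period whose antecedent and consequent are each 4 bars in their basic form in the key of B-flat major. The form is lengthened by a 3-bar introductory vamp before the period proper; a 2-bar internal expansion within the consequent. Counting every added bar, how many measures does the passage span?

Basic parallel period: 4 + 4 = 8 bars.
8 (basic form) + 3 (introduction) + 2 (internal expansion) = 13.

13 measures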